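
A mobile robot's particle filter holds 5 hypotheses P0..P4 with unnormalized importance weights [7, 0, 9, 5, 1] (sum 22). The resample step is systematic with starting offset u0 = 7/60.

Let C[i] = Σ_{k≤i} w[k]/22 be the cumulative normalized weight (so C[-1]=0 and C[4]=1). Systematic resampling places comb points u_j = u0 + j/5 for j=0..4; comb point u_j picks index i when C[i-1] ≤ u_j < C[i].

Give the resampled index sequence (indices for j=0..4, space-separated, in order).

C = [7/22, 7/22, 8/11, 21/22, 1]
j=0: u_0=7/60 ∈ [0, 7/22) → index 0
j=1: u_1=19/60 ∈ [0, 7/22) → index 0
j=2: u_2=31/60 ∈ [7/22, 8/11) → index 2
j=3: u_3=43/60 ∈ [7/22, 8/11) → index 2
j=4: u_4=11/12 ∈ [8/11, 21/22) → index 3

0 0 2 2 3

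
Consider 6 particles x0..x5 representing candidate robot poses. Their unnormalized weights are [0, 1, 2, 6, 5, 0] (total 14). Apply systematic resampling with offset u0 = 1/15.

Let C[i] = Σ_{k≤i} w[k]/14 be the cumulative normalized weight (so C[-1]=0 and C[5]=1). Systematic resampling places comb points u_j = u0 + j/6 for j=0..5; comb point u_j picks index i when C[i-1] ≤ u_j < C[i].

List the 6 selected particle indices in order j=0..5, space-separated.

C = [0, 1/14, 3/14, 9/14, 1, 1]
j=0: u_0=1/15 ∈ [0, 1/14) → index 1
j=1: u_1=7/30 ∈ [3/14, 9/14) → index 3
j=2: u_2=2/5 ∈ [3/14, 9/14) → index 3
j=3: u_3=17/30 ∈ [3/14, 9/14) → index 3
j=4: u_4=11/15 ∈ [9/14, 1) → index 4
j=5: u_5=9/10 ∈ [9/14, 1) → index 4

1 3 3 3 4 4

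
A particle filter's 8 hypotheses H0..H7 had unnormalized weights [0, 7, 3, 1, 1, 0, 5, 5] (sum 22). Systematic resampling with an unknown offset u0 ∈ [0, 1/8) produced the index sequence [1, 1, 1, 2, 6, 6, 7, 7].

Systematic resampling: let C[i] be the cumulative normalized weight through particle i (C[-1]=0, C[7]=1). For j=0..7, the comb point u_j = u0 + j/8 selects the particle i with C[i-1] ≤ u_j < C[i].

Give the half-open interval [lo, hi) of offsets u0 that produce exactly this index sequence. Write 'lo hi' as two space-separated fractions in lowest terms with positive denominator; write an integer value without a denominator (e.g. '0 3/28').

C = [0, 7/22, 5/11, 1/2, 6/11, 6/11, 17/22, 1]
j=0 picked index 1: u0 ∈ [0, 7/22)
j=1 picked index 1: u0 ∈ [-1/8, 17/88)
j=2 picked index 1: u0 ∈ [-1/4, 3/44)
j=3 picked index 2: u0 ∈ [-5/88, 7/88)
j=4 picked index 6: u0 ∈ [1/22, 3/11)
j=5 picked index 6: u0 ∈ [-7/88, 13/88)
j=6 picked index 7: u0 ∈ [1/44, 1/4)
j=7 picked index 7: u0 ∈ [-9/88, 1/8)
intersection: [1/22, 3/44)

1/22 3/44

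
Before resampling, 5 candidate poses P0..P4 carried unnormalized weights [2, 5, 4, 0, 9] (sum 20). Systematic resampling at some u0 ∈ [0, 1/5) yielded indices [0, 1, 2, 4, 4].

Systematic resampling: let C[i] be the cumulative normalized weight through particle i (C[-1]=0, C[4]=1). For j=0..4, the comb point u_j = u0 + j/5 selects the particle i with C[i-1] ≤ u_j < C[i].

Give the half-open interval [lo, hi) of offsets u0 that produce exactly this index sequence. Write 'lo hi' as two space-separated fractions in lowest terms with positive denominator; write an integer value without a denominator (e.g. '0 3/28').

0 1/10

C = [1/10, 7/20, 11/20, 11/20, 1]
j=0 picked index 0: u0 ∈ [0, 1/10)
j=1 picked index 1: u0 ∈ [-1/10, 3/20)
j=2 picked index 2: u0 ∈ [-1/20, 3/20)
j=3 picked index 4: u0 ∈ [-1/20, 2/5)
j=4 picked index 4: u0 ∈ [-1/4, 1/5)
intersection: [0, 1/10)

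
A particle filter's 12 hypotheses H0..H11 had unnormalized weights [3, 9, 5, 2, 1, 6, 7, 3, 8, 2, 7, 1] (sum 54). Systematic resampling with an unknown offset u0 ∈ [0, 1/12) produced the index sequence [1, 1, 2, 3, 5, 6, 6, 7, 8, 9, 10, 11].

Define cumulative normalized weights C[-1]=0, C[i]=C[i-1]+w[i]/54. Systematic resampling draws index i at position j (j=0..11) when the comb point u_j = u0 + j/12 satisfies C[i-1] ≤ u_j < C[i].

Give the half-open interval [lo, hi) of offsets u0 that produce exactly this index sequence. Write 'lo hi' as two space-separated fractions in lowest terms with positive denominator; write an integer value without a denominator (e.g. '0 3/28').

7/108 1/12

C = [1/18, 2/9, 17/54, 19/54, 10/27, 13/27, 11/18, 2/3, 22/27, 23/27, 53/54, 1]
j=0 picked index 1: u0 ∈ [1/18, 2/9)
j=1 picked index 1: u0 ∈ [-1/36, 5/36)
j=2 picked index 2: u0 ∈ [1/18, 4/27)
j=3 picked index 3: u0 ∈ [7/108, 11/108)
j=4 picked index 5: u0 ∈ [1/27, 4/27)
j=5 picked index 6: u0 ∈ [7/108, 7/36)
j=6 picked index 6: u0 ∈ [-1/54, 1/9)
j=7 picked index 7: u0 ∈ [1/36, 1/12)
j=8 picked index 8: u0 ∈ [0, 4/27)
j=9 picked index 9: u0 ∈ [7/108, 11/108)
j=10 picked index 10: u0 ∈ [1/54, 4/27)
j=11 picked index 11: u0 ∈ [7/108, 1/12)
intersection: [7/108, 1/12)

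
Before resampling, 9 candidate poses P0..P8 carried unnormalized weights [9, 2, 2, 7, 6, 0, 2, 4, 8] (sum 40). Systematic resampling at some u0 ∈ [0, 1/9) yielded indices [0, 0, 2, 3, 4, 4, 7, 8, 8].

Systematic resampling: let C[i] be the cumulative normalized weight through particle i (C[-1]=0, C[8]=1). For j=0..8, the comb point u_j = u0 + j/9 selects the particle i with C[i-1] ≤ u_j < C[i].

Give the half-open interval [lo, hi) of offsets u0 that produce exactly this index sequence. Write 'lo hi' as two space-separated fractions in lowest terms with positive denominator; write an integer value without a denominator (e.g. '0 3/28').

C = [9/40, 11/40, 13/40, 1/2, 13/20, 13/20, 7/10, 4/5, 1]
j=0 picked index 0: u0 ∈ [0, 9/40)
j=1 picked index 0: u0 ∈ [-1/9, 41/360)
j=2 picked index 2: u0 ∈ [19/360, 37/360)
j=3 picked index 3: u0 ∈ [-1/120, 1/6)
j=4 picked index 4: u0 ∈ [1/18, 37/180)
j=5 picked index 4: u0 ∈ [-1/18, 17/180)
j=6 picked index 7: u0 ∈ [1/30, 2/15)
j=7 picked index 8: u0 ∈ [1/45, 2/9)
j=8 picked index 8: u0 ∈ [-4/45, 1/9)
intersection: [1/18, 17/180)

1/18 17/180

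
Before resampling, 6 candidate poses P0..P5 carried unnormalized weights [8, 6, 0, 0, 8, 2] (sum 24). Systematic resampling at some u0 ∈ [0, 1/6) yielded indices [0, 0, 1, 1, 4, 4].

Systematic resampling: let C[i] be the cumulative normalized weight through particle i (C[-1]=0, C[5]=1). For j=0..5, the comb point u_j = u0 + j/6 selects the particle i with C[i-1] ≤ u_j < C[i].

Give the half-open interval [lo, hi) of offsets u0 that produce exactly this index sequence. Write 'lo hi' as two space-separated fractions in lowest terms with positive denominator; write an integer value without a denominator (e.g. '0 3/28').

C = [1/3, 7/12, 7/12, 7/12, 11/12, 1]
j=0 picked index 0: u0 ∈ [0, 1/3)
j=1 picked index 0: u0 ∈ [-1/6, 1/6)
j=2 picked index 1: u0 ∈ [0, 1/4)
j=3 picked index 1: u0 ∈ [-1/6, 1/12)
j=4 picked index 4: u0 ∈ [-1/12, 1/4)
j=5 picked index 4: u0 ∈ [-1/4, 1/12)
intersection: [0, 1/12)

0 1/12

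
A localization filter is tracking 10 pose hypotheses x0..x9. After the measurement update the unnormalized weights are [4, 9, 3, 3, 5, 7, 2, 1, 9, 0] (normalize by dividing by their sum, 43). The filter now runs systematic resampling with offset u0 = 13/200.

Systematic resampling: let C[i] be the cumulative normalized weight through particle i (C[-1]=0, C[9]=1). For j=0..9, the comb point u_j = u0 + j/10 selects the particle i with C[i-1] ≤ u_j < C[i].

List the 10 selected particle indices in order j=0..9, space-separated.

0 1 1 2 4 5 5 6 8 8

C = [4/43, 13/43, 16/43, 19/43, 24/43, 31/43, 33/43, 34/43, 1, 1]
j=0: u_0=13/200 ∈ [0, 4/43) → index 0
j=1: u_1=33/200 ∈ [4/43, 13/43) → index 1
j=2: u_2=53/200 ∈ [4/43, 13/43) → index 1
j=3: u_3=73/200 ∈ [13/43, 16/43) → index 2
j=4: u_4=93/200 ∈ [19/43, 24/43) → index 4
j=5: u_5=113/200 ∈ [24/43, 31/43) → index 5
j=6: u_6=133/200 ∈ [24/43, 31/43) → index 5
j=7: u_7=153/200 ∈ [31/43, 33/43) → index 6
j=8: u_8=173/200 ∈ [34/43, 1) → index 8
j=9: u_9=193/200 ∈ [34/43, 1) → index 8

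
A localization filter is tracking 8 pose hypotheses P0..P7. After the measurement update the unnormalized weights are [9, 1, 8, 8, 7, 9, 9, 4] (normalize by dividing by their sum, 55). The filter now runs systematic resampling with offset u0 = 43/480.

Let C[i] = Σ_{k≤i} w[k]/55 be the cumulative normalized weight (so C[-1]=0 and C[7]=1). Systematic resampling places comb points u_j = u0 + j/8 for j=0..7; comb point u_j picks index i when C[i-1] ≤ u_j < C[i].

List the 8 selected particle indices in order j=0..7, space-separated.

0 2 3 3 4 5 6 7

C = [9/55, 2/11, 18/55, 26/55, 3/5, 42/55, 51/55, 1]
j=0: u_0=43/480 ∈ [0, 9/55) → index 0
j=1: u_1=103/480 ∈ [2/11, 18/55) → index 2
j=2: u_2=163/480 ∈ [18/55, 26/55) → index 3
j=3: u_3=223/480 ∈ [18/55, 26/55) → index 3
j=4: u_4=283/480 ∈ [26/55, 3/5) → index 4
j=5: u_5=343/480 ∈ [3/5, 42/55) → index 5
j=6: u_6=403/480 ∈ [42/55, 51/55) → index 6
j=7: u_7=463/480 ∈ [51/55, 1) → index 7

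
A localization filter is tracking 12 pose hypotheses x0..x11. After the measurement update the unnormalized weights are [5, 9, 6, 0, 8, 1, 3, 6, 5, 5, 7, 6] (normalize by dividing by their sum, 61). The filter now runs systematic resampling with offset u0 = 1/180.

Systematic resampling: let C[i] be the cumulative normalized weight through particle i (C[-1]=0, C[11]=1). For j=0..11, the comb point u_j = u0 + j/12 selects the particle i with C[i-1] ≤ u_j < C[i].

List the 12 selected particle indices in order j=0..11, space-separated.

0 1 1 2 4 4 6 7 8 9 10 11

C = [5/61, 14/61, 20/61, 20/61, 28/61, 29/61, 32/61, 38/61, 43/61, 48/61, 55/61, 1]
j=0: u_0=1/180 ∈ [0, 5/61) → index 0
j=1: u_1=4/45 ∈ [5/61, 14/61) → index 1
j=2: u_2=31/180 ∈ [5/61, 14/61) → index 1
j=3: u_3=23/90 ∈ [14/61, 20/61) → index 2
j=4: u_4=61/180 ∈ [20/61, 28/61) → index 4
j=5: u_5=19/45 ∈ [20/61, 28/61) → index 4
j=6: u_6=91/180 ∈ [29/61, 32/61) → index 6
j=7: u_7=53/90 ∈ [32/61, 38/61) → index 7
j=8: u_8=121/180 ∈ [38/61, 43/61) → index 8
j=9: u_9=34/45 ∈ [43/61, 48/61) → index 9
j=10: u_10=151/180 ∈ [48/61, 55/61) → index 10
j=11: u_11=83/90 ∈ [55/61, 1) → index 11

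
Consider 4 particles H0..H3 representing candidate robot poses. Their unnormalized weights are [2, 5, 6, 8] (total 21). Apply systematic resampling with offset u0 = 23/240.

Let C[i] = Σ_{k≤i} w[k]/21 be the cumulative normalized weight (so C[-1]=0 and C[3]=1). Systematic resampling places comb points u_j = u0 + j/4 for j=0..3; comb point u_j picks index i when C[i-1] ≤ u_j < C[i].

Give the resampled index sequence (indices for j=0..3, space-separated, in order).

1 2 2 3

C = [2/21, 1/3, 13/21, 1]
j=0: u_0=23/240 ∈ [2/21, 1/3) → index 1
j=1: u_1=83/240 ∈ [1/3, 13/21) → index 2
j=2: u_2=143/240 ∈ [1/3, 13/21) → index 2
j=3: u_3=203/240 ∈ [13/21, 1) → index 3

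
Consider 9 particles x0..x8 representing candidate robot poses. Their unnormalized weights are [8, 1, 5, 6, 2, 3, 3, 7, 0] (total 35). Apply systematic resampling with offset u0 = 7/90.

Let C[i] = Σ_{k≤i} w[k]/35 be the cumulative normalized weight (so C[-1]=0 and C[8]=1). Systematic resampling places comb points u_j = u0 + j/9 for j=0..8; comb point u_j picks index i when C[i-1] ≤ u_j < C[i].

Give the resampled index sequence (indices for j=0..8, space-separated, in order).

C = [8/35, 9/35, 2/5, 4/7, 22/35, 5/7, 4/5, 1, 1]
j=0: u_0=7/90 ∈ [0, 8/35) → index 0
j=1: u_1=17/90 ∈ [0, 8/35) → index 0
j=2: u_2=3/10 ∈ [9/35, 2/5) → index 2
j=3: u_3=37/90 ∈ [2/5, 4/7) → index 3
j=4: u_4=47/90 ∈ [2/5, 4/7) → index 3
j=5: u_5=19/30 ∈ [22/35, 5/7) → index 5
j=6: u_6=67/90 ∈ [5/7, 4/5) → index 6
j=7: u_7=77/90 ∈ [4/5, 1) → index 7
j=8: u_8=29/30 ∈ [4/5, 1) → index 7

0 0 2 3 3 5 6 7 7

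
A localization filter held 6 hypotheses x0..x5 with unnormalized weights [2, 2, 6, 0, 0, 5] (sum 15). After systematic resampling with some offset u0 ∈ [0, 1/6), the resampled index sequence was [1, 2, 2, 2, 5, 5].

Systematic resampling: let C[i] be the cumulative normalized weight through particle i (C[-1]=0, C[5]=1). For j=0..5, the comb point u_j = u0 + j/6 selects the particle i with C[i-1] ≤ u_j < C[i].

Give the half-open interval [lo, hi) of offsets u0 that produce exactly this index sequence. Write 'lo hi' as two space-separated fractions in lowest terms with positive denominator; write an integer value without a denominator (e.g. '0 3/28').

C = [2/15, 4/15, 2/3, 2/3, 2/3, 1]
j=0 picked index 1: u0 ∈ [2/15, 4/15)
j=1 picked index 2: u0 ∈ [1/10, 1/2)
j=2 picked index 2: u0 ∈ [-1/15, 1/3)
j=3 picked index 2: u0 ∈ [-7/30, 1/6)
j=4 picked index 5: u0 ∈ [0, 1/3)
j=5 picked index 5: u0 ∈ [-1/6, 1/6)
intersection: [2/15, 1/6)

2/15 1/6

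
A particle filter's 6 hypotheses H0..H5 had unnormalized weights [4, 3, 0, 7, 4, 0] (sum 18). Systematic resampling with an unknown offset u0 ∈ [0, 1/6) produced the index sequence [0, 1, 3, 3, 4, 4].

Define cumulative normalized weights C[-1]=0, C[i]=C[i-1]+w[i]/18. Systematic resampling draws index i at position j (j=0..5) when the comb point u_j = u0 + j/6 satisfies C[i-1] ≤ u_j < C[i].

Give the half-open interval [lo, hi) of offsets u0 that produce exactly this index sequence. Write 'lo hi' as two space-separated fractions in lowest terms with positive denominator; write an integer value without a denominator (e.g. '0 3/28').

C = [2/9, 7/18, 7/18, 7/9, 1, 1]
j=0 picked index 0: u0 ∈ [0, 2/9)
j=1 picked index 1: u0 ∈ [1/18, 2/9)
j=2 picked index 3: u0 ∈ [1/18, 4/9)
j=3 picked index 3: u0 ∈ [-1/9, 5/18)
j=4 picked index 4: u0 ∈ [1/9, 1/3)
j=5 picked index 4: u0 ∈ [-1/18, 1/6)
intersection: [1/9, 1/6)

1/9 1/6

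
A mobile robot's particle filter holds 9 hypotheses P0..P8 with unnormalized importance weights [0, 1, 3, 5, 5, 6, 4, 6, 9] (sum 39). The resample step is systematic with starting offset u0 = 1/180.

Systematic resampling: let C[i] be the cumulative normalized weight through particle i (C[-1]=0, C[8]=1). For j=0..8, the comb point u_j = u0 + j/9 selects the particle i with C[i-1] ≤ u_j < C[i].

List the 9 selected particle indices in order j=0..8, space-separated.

1 3 3 4 5 6 7 8 8

C = [0, 1/39, 4/39, 3/13, 14/39, 20/39, 8/13, 10/13, 1]
j=0: u_0=1/180 ∈ [0, 1/39) → index 1
j=1: u_1=7/60 ∈ [4/39, 3/13) → index 3
j=2: u_2=41/180 ∈ [4/39, 3/13) → index 3
j=3: u_3=61/180 ∈ [3/13, 14/39) → index 4
j=4: u_4=9/20 ∈ [14/39, 20/39) → index 5
j=5: u_5=101/180 ∈ [20/39, 8/13) → index 6
j=6: u_6=121/180 ∈ [8/13, 10/13) → index 7
j=7: u_7=47/60 ∈ [10/13, 1) → index 8
j=8: u_8=161/180 ∈ [10/13, 1) → index 8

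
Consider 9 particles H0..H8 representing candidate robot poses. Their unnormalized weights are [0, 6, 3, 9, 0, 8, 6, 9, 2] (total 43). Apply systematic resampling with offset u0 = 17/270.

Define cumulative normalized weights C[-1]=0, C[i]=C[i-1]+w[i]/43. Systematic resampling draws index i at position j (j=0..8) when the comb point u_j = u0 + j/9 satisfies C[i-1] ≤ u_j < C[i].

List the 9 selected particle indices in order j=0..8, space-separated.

C = [0, 6/43, 9/43, 18/43, 18/43, 26/43, 32/43, 41/43, 1]
j=0: u_0=17/270 ∈ [0, 6/43) → index 1
j=1: u_1=47/270 ∈ [6/43, 9/43) → index 2
j=2: u_2=77/270 ∈ [9/43, 18/43) → index 3
j=3: u_3=107/270 ∈ [9/43, 18/43) → index 3
j=4: u_4=137/270 ∈ [18/43, 26/43) → index 5
j=5: u_5=167/270 ∈ [26/43, 32/43) → index 6
j=6: u_6=197/270 ∈ [26/43, 32/43) → index 6
j=7: u_7=227/270 ∈ [32/43, 41/43) → index 7
j=8: u_8=257/270 ∈ [32/43, 41/43) → index 7

1 2 3 3 5 6 6 7 7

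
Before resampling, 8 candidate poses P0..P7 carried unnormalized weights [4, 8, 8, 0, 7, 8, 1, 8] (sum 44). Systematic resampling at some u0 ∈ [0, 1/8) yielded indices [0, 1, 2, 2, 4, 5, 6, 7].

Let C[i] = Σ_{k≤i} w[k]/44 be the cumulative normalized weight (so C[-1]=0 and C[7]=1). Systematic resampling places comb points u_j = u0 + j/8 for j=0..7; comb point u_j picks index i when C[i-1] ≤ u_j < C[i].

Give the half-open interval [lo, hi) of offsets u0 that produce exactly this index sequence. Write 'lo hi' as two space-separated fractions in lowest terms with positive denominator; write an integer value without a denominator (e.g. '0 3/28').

1/22 3/44

C = [1/11, 3/11, 5/11, 5/11, 27/44, 35/44, 9/11, 1]
j=0 picked index 0: u0 ∈ [0, 1/11)
j=1 picked index 1: u0 ∈ [-3/88, 13/88)
j=2 picked index 2: u0 ∈ [1/44, 9/44)
j=3 picked index 2: u0 ∈ [-9/88, 7/88)
j=4 picked index 4: u0 ∈ [-1/22, 5/44)
j=5 picked index 5: u0 ∈ [-1/88, 15/88)
j=6 picked index 6: u0 ∈ [1/22, 3/44)
j=7 picked index 7: u0 ∈ [-5/88, 1/8)
intersection: [1/22, 3/44)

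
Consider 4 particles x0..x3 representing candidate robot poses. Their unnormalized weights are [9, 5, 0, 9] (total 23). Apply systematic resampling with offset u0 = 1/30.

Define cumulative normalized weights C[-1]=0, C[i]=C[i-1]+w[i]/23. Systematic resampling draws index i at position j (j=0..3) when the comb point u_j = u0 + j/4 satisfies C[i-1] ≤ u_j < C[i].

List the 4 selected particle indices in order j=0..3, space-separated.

0 0 1 3

C = [9/23, 14/23, 14/23, 1]
j=0: u_0=1/30 ∈ [0, 9/23) → index 0
j=1: u_1=17/60 ∈ [0, 9/23) → index 0
j=2: u_2=8/15 ∈ [9/23, 14/23) → index 1
j=3: u_3=47/60 ∈ [14/23, 1) → index 3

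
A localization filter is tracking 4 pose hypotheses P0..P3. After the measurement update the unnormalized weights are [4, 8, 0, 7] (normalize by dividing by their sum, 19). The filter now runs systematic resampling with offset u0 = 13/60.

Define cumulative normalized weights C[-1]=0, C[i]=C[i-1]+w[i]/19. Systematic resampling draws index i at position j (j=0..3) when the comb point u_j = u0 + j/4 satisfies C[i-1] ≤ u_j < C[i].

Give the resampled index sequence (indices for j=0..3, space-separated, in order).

C = [4/19, 12/19, 12/19, 1]
j=0: u_0=13/60 ∈ [4/19, 12/19) → index 1
j=1: u_1=7/15 ∈ [4/19, 12/19) → index 1
j=2: u_2=43/60 ∈ [12/19, 1) → index 3
j=3: u_3=29/30 ∈ [12/19, 1) → index 3

1 1 3 3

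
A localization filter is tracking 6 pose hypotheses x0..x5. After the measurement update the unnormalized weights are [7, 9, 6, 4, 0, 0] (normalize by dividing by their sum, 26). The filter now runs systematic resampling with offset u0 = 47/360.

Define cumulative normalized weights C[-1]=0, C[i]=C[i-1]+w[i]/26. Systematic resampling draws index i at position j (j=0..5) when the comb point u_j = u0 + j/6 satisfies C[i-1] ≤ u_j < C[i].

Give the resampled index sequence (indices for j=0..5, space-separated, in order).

0 1 1 2 2 3

C = [7/26, 8/13, 11/13, 1, 1, 1]
j=0: u_0=47/360 ∈ [0, 7/26) → index 0
j=1: u_1=107/360 ∈ [7/26, 8/13) → index 1
j=2: u_2=167/360 ∈ [7/26, 8/13) → index 1
j=3: u_3=227/360 ∈ [8/13, 11/13) → index 2
j=4: u_4=287/360 ∈ [8/13, 11/13) → index 2
j=5: u_5=347/360 ∈ [11/13, 1) → index 3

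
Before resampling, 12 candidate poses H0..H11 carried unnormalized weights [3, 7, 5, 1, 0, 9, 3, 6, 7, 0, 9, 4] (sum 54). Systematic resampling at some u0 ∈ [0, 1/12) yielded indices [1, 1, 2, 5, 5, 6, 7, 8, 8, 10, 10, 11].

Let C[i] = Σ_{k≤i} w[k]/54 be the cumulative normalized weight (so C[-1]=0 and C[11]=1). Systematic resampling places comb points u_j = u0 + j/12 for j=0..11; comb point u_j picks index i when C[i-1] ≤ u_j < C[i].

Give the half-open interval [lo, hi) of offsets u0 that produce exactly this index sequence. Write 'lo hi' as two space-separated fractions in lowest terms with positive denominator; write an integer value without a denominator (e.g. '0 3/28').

1/18 1/12

C = [1/18, 5/27, 5/18, 8/27, 8/27, 25/54, 14/27, 17/27, 41/54, 41/54, 25/27, 1]
j=0 picked index 1: u0 ∈ [1/18, 5/27)
j=1 picked index 1: u0 ∈ [-1/36, 11/108)
j=2 picked index 2: u0 ∈ [1/54, 1/9)
j=3 picked index 5: u0 ∈ [5/108, 23/108)
j=4 picked index 5: u0 ∈ [-1/27, 7/54)
j=5 picked index 6: u0 ∈ [5/108, 11/108)
j=6 picked index 7: u0 ∈ [1/54, 7/54)
j=7 picked index 8: u0 ∈ [5/108, 19/108)
j=8 picked index 8: u0 ∈ [-1/27, 5/54)
j=9 picked index 10: u0 ∈ [1/108, 19/108)
j=10 picked index 10: u0 ∈ [-2/27, 5/54)
j=11 picked index 11: u0 ∈ [1/108, 1/12)
intersection: [1/18, 1/12)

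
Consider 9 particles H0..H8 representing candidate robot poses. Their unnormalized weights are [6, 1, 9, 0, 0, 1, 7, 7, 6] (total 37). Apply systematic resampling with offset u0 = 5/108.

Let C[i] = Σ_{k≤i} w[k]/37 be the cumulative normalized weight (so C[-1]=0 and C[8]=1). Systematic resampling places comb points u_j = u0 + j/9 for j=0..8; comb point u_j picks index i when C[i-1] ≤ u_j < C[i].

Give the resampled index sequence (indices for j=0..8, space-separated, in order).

C = [6/37, 7/37, 16/37, 16/37, 16/37, 17/37, 24/37, 31/37, 1]
j=0: u_0=5/108 ∈ [0, 6/37) → index 0
j=1: u_1=17/108 ∈ [0, 6/37) → index 0
j=2: u_2=29/108 ∈ [7/37, 16/37) → index 2
j=3: u_3=41/108 ∈ [7/37, 16/37) → index 2
j=4: u_4=53/108 ∈ [17/37, 24/37) → index 6
j=5: u_5=65/108 ∈ [17/37, 24/37) → index 6
j=6: u_6=77/108 ∈ [24/37, 31/37) → index 7
j=7: u_7=89/108 ∈ [24/37, 31/37) → index 7
j=8: u_8=101/108 ∈ [31/37, 1) → index 8

0 0 2 2 6 6 7 7 8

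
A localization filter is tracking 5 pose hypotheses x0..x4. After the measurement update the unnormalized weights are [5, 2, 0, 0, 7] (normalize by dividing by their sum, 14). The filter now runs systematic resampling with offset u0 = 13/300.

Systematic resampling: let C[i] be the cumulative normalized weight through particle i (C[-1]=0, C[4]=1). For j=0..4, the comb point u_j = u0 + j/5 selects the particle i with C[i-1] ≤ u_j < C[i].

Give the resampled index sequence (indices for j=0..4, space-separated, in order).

C = [5/14, 1/2, 1/2, 1/2, 1]
j=0: u_0=13/300 ∈ [0, 5/14) → index 0
j=1: u_1=73/300 ∈ [0, 5/14) → index 0
j=2: u_2=133/300 ∈ [5/14, 1/2) → index 1
j=3: u_3=193/300 ∈ [1/2, 1) → index 4
j=4: u_4=253/300 ∈ [1/2, 1) → index 4

0 0 1 4 4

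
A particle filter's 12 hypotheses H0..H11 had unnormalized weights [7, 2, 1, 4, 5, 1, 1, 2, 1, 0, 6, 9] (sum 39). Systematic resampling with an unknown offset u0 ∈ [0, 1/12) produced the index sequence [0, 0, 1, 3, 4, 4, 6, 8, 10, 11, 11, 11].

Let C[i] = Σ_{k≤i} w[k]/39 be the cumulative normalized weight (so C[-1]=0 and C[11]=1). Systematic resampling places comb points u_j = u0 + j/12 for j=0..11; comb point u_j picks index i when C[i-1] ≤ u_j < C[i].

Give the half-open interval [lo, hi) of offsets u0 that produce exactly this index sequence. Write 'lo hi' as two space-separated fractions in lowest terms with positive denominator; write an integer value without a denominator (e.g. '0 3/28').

C = [7/39, 3/13, 10/39, 14/39, 19/39, 20/39, 7/13, 23/39, 8/13, 8/13, 10/13, 1]
j=0 picked index 0: u0 ∈ [0, 7/39)
j=1 picked index 0: u0 ∈ [-1/12, 5/52)
j=2 picked index 1: u0 ∈ [1/78, 5/78)
j=3 picked index 3: u0 ∈ [1/156, 17/156)
j=4 picked index 4: u0 ∈ [1/39, 2/13)
j=5 picked index 4: u0 ∈ [-3/52, 11/156)
j=6 picked index 6: u0 ∈ [1/78, 1/26)
j=7 picked index 8: u0 ∈ [1/156, 5/156)
j=8 picked index 10: u0 ∈ [-2/39, 4/39)
j=9 picked index 11: u0 ∈ [1/52, 1/4)
j=10 picked index 11: u0 ∈ [-5/78, 1/6)
j=11 picked index 11: u0 ∈ [-23/156, 1/12)
intersection: [1/39, 5/156)

1/39 5/156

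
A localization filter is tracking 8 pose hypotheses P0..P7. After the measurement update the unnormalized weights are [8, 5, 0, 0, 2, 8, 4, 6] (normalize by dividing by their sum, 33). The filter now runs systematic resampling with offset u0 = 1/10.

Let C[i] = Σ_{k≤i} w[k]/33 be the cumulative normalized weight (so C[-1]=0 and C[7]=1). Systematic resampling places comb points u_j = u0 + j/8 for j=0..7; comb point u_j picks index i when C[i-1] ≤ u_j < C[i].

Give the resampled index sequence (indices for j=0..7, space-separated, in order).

0 0 1 5 5 6 7 7

C = [8/33, 13/33, 13/33, 13/33, 5/11, 23/33, 9/11, 1]
j=0: u_0=1/10 ∈ [0, 8/33) → index 0
j=1: u_1=9/40 ∈ [0, 8/33) → index 0
j=2: u_2=7/20 ∈ [8/33, 13/33) → index 1
j=3: u_3=19/40 ∈ [5/11, 23/33) → index 5
j=4: u_4=3/5 ∈ [5/11, 23/33) → index 5
j=5: u_5=29/40 ∈ [23/33, 9/11) → index 6
j=6: u_6=17/20 ∈ [9/11, 1) → index 7
j=7: u_7=39/40 ∈ [9/11, 1) → index 7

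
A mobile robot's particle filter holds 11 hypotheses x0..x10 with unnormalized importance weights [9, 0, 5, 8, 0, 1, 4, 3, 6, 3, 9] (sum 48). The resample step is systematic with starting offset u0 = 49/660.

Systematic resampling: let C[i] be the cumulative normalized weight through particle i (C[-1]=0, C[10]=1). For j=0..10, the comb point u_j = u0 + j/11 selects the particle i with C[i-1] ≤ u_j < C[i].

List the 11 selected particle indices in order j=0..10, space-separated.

0 0 2 3 3 6 7 8 9 10 10

C = [3/16, 3/16, 7/24, 11/24, 11/24, 23/48, 9/16, 5/8, 3/4, 13/16, 1]
j=0: u_0=49/660 ∈ [0, 3/16) → index 0
j=1: u_1=109/660 ∈ [0, 3/16) → index 0
j=2: u_2=169/660 ∈ [3/16, 7/24) → index 2
j=3: u_3=229/660 ∈ [7/24, 11/24) → index 3
j=4: u_4=289/660 ∈ [7/24, 11/24) → index 3
j=5: u_5=349/660 ∈ [23/48, 9/16) → index 6
j=6: u_6=409/660 ∈ [9/16, 5/8) → index 7
j=7: u_7=469/660 ∈ [5/8, 3/4) → index 8
j=8: u_8=529/660 ∈ [3/4, 13/16) → index 9
j=9: u_9=589/660 ∈ [13/16, 1) → index 10
j=10: u_10=59/60 ∈ [13/16, 1) → index 10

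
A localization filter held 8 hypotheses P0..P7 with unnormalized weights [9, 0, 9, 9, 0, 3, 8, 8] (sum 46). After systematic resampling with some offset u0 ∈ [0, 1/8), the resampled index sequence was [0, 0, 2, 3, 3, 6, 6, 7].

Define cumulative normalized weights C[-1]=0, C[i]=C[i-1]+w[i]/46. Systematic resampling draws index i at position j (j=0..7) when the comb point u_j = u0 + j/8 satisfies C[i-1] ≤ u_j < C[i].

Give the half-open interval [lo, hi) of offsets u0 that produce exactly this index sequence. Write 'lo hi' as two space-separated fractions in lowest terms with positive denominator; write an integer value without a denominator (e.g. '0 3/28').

5/184 13/184

C = [9/46, 9/46, 9/23, 27/46, 27/46, 15/23, 19/23, 1]
j=0 picked index 0: u0 ∈ [0, 9/46)
j=1 picked index 0: u0 ∈ [-1/8, 13/184)
j=2 picked index 2: u0 ∈ [-5/92, 13/92)
j=3 picked index 3: u0 ∈ [3/184, 39/184)
j=4 picked index 3: u0 ∈ [-5/46, 2/23)
j=5 picked index 6: u0 ∈ [5/184, 37/184)
j=6 picked index 6: u0 ∈ [-9/92, 7/92)
j=7 picked index 7: u0 ∈ [-9/184, 1/8)
intersection: [5/184, 13/184)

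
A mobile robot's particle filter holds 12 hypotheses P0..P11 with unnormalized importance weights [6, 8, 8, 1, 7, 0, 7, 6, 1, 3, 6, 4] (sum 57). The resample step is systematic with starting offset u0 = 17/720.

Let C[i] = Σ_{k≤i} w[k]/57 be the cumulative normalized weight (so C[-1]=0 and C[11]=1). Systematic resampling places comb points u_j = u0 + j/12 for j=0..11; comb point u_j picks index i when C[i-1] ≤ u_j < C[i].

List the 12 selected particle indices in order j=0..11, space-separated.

C = [2/19, 14/57, 22/57, 23/57, 10/19, 10/19, 37/57, 43/57, 44/57, 47/57, 53/57, 1]
j=0: u_0=17/720 ∈ [0, 2/19) → index 0
j=1: u_1=77/720 ∈ [2/19, 14/57) → index 1
j=2: u_2=137/720 ∈ [2/19, 14/57) → index 1
j=3: u_3=197/720 ∈ [14/57, 22/57) → index 2
j=4: u_4=257/720 ∈ [14/57, 22/57) → index 2
j=5: u_5=317/720 ∈ [23/57, 10/19) → index 4
j=6: u_6=377/720 ∈ [23/57, 10/19) → index 4
j=7: u_7=437/720 ∈ [10/19, 37/57) → index 6
j=8: u_8=497/720 ∈ [37/57, 43/57) → index 7
j=9: u_9=557/720 ∈ [44/57, 47/57) → index 9
j=10: u_10=617/720 ∈ [47/57, 53/57) → index 10
j=11: u_11=677/720 ∈ [53/57, 1) → index 11

0 1 1 2 2 4 4 6 7 9 10 11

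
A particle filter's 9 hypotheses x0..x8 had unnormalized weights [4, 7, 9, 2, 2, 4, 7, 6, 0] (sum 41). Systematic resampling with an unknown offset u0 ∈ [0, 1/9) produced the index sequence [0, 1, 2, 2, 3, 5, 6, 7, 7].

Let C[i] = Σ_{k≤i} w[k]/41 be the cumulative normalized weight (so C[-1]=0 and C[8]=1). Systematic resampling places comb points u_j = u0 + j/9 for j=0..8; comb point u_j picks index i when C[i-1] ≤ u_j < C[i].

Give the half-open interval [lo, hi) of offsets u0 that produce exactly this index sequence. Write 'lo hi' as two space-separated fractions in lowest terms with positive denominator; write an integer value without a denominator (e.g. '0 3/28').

28/369 34/369

C = [4/41, 11/41, 20/41, 22/41, 24/41, 28/41, 35/41, 1, 1]
j=0 picked index 0: u0 ∈ [0, 4/41)
j=1 picked index 1: u0 ∈ [-5/369, 58/369)
j=2 picked index 2: u0 ∈ [17/369, 98/369)
j=3 picked index 2: u0 ∈ [-8/123, 19/123)
j=4 picked index 3: u0 ∈ [16/369, 34/369)
j=5 picked index 5: u0 ∈ [11/369, 47/369)
j=6 picked index 6: u0 ∈ [2/123, 23/123)
j=7 picked index 7: u0 ∈ [28/369, 2/9)
j=8 picked index 7: u0 ∈ [-13/369, 1/9)
intersection: [28/369, 34/369)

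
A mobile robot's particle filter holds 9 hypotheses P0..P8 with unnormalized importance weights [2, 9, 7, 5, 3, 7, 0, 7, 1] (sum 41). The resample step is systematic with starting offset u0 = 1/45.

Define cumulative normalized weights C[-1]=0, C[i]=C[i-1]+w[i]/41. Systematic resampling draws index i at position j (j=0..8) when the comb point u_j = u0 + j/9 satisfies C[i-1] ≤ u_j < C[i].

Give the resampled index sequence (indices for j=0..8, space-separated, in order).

C = [2/41, 11/41, 18/41, 23/41, 26/41, 33/41, 33/41, 40/41, 1]
j=0: u_0=1/45 ∈ [0, 2/41) → index 0
j=1: u_1=2/15 ∈ [2/41, 11/41) → index 1
j=2: u_2=11/45 ∈ [2/41, 11/41) → index 1
j=3: u_3=16/45 ∈ [11/41, 18/41) → index 2
j=4: u_4=7/15 ∈ [18/41, 23/41) → index 3
j=5: u_5=26/45 ∈ [23/41, 26/41) → index 4
j=6: u_6=31/45 ∈ [26/41, 33/41) → index 5
j=7: u_7=4/5 ∈ [26/41, 33/41) → index 5
j=8: u_8=41/45 ∈ [33/41, 40/41) → index 7

0 1 1 2 3 4 5 5 7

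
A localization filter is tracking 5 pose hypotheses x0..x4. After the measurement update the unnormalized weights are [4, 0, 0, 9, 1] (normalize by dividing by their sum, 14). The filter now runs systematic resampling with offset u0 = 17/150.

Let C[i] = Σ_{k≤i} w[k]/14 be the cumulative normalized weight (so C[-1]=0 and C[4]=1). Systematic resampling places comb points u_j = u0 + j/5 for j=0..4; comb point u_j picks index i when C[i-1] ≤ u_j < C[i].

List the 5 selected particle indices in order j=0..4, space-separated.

0 3 3 3 3

C = [2/7, 2/7, 2/7, 13/14, 1]
j=0: u_0=17/150 ∈ [0, 2/7) → index 0
j=1: u_1=47/150 ∈ [2/7, 13/14) → index 3
j=2: u_2=77/150 ∈ [2/7, 13/14) → index 3
j=3: u_3=107/150 ∈ [2/7, 13/14) → index 3
j=4: u_4=137/150 ∈ [2/7, 13/14) → index 3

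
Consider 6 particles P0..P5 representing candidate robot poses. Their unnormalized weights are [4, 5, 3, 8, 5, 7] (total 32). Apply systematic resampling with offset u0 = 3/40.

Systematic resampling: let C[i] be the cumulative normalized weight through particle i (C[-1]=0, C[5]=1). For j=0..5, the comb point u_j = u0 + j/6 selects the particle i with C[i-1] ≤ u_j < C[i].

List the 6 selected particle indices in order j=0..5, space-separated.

0 1 3 3 4 5

C = [1/8, 9/32, 3/8, 5/8, 25/32, 1]
j=0: u_0=3/40 ∈ [0, 1/8) → index 0
j=1: u_1=29/120 ∈ [1/8, 9/32) → index 1
j=2: u_2=49/120 ∈ [3/8, 5/8) → index 3
j=3: u_3=23/40 ∈ [3/8, 5/8) → index 3
j=4: u_4=89/120 ∈ [5/8, 25/32) → index 4
j=5: u_5=109/120 ∈ [25/32, 1) → index 5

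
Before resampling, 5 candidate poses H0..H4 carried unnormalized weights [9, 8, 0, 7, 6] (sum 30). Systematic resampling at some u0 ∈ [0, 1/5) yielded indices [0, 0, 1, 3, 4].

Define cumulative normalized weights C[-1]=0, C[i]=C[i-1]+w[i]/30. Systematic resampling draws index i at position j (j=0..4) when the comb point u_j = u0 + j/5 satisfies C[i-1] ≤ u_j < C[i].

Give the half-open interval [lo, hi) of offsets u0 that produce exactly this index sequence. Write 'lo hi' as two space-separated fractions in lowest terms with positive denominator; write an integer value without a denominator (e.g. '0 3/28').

0 1/10

C = [3/10, 17/30, 17/30, 4/5, 1]
j=0 picked index 0: u0 ∈ [0, 3/10)
j=1 picked index 0: u0 ∈ [-1/5, 1/10)
j=2 picked index 1: u0 ∈ [-1/10, 1/6)
j=3 picked index 3: u0 ∈ [-1/30, 1/5)
j=4 picked index 4: u0 ∈ [0, 1/5)
intersection: [0, 1/10)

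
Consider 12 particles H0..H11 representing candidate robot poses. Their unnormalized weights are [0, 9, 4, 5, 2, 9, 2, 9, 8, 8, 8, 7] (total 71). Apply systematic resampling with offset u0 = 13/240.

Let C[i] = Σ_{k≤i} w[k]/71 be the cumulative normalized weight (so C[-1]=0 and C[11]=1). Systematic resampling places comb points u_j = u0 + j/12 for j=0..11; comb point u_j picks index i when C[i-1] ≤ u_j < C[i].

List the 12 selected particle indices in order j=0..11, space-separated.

C = [0, 9/71, 13/71, 18/71, 20/71, 29/71, 31/71, 40/71, 48/71, 56/71, 64/71, 1]
j=0: u_0=13/240 ∈ [0, 9/71) → index 1
j=1: u_1=11/80 ∈ [9/71, 13/71) → index 2
j=2: u_2=53/240 ∈ [13/71, 18/71) → index 3
j=3: u_3=73/240 ∈ [20/71, 29/71) → index 5
j=4: u_4=31/80 ∈ [20/71, 29/71) → index 5
j=5: u_5=113/240 ∈ [31/71, 40/71) → index 7
j=6: u_6=133/240 ∈ [31/71, 40/71) → index 7
j=7: u_7=51/80 ∈ [40/71, 48/71) → index 8
j=8: u_8=173/240 ∈ [48/71, 56/71) → index 9
j=9: u_9=193/240 ∈ [56/71, 64/71) → index 10
j=10: u_10=71/80 ∈ [56/71, 64/71) → index 10
j=11: u_11=233/240 ∈ [64/71, 1) → index 11

1 2 3 5 5 7 7 8 9 10 10 11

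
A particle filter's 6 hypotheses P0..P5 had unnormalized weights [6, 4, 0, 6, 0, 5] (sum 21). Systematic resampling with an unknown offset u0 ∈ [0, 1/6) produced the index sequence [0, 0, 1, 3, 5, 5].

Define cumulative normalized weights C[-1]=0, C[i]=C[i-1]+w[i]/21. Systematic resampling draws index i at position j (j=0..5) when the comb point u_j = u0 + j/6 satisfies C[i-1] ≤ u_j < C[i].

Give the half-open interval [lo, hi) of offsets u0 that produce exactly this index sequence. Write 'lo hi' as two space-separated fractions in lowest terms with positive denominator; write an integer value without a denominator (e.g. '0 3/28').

2/21 5/42

C = [2/7, 10/21, 10/21, 16/21, 16/21, 1]
j=0 picked index 0: u0 ∈ [0, 2/7)
j=1 picked index 0: u0 ∈ [-1/6, 5/42)
j=2 picked index 1: u0 ∈ [-1/21, 1/7)
j=3 picked index 3: u0 ∈ [-1/42, 11/42)
j=4 picked index 5: u0 ∈ [2/21, 1/3)
j=5 picked index 5: u0 ∈ [-1/14, 1/6)
intersection: [2/21, 5/42)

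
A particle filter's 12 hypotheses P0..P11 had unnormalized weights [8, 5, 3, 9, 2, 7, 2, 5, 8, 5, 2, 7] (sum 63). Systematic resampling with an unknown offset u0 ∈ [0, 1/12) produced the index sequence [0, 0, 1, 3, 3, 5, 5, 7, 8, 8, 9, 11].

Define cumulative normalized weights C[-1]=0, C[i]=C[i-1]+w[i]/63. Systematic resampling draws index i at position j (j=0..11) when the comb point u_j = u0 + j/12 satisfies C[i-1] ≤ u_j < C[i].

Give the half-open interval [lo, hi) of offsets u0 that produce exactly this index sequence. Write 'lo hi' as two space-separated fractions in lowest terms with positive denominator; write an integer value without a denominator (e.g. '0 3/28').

C = [8/63, 13/63, 16/63, 25/63, 3/7, 34/63, 4/7, 41/63, 7/9, 6/7, 8/9, 1]
j=0 picked index 0: u0 ∈ [0, 8/63)
j=1 picked index 0: u0 ∈ [-1/12, 11/252)
j=2 picked index 1: u0 ∈ [-5/126, 5/126)
j=3 picked index 3: u0 ∈ [1/252, 37/252)
j=4 picked index 3: u0 ∈ [-5/63, 4/63)
j=5 picked index 5: u0 ∈ [1/84, 31/252)
j=6 picked index 5: u0 ∈ [-1/14, 5/126)
j=7 picked index 7: u0 ∈ [-1/84, 17/252)
j=8 picked index 8: u0 ∈ [-1/63, 1/9)
j=9 picked index 8: u0 ∈ [-25/252, 1/36)
j=10 picked index 9: u0 ∈ [-1/18, 1/42)
j=11 picked index 11: u0 ∈ [-1/36, 1/12)
intersection: [1/84, 1/42)

1/84 1/42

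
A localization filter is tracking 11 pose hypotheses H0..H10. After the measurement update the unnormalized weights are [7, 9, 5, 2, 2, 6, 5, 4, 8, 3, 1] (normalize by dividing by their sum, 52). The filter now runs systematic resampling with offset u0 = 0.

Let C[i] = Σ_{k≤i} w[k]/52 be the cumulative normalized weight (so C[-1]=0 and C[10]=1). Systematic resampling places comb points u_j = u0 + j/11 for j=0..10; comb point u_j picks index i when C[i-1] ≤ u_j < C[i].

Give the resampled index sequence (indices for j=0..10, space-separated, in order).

C = [7/52, 4/13, 21/52, 23/52, 25/52, 31/52, 9/13, 10/13, 12/13, 51/52, 1]
j=0: u_0=0 ∈ [0, 7/52) → index 0
j=1: u_1=1/11 ∈ [0, 7/52) → index 0
j=2: u_2=2/11 ∈ [7/52, 4/13) → index 1
j=3: u_3=3/11 ∈ [7/52, 4/13) → index 1
j=4: u_4=4/11 ∈ [4/13, 21/52) → index 2
j=5: u_5=5/11 ∈ [23/52, 25/52) → index 4
j=6: u_6=6/11 ∈ [25/52, 31/52) → index 5
j=7: u_7=7/11 ∈ [31/52, 9/13) → index 6
j=8: u_8=8/11 ∈ [9/13, 10/13) → index 7
j=9: u_9=9/11 ∈ [10/13, 12/13) → index 8
j=10: u_10=10/11 ∈ [10/13, 12/13) → index 8

0 0 1 1 2 4 5 6 7 8 8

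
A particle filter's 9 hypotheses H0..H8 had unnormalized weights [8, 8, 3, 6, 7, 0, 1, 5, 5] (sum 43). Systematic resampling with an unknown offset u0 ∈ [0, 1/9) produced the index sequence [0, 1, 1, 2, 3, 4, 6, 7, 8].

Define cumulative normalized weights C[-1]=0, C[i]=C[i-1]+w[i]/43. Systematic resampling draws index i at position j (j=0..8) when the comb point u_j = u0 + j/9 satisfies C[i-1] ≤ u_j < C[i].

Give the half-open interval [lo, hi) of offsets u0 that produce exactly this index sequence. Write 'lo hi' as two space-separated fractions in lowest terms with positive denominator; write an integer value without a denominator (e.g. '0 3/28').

10/129 13/129

C = [8/43, 16/43, 19/43, 25/43, 32/43, 32/43, 33/43, 38/43, 1]
j=0 picked index 0: u0 ∈ [0, 8/43)
j=1 picked index 1: u0 ∈ [29/387, 101/387)
j=2 picked index 1: u0 ∈ [-14/387, 58/387)
j=3 picked index 2: u0 ∈ [5/129, 14/129)
j=4 picked index 3: u0 ∈ [-1/387, 53/387)
j=5 picked index 4: u0 ∈ [10/387, 73/387)
j=6 picked index 6: u0 ∈ [10/129, 13/129)
j=7 picked index 7: u0 ∈ [-4/387, 41/387)
j=8 picked index 8: u0 ∈ [-2/387, 1/9)
intersection: [10/129, 13/129)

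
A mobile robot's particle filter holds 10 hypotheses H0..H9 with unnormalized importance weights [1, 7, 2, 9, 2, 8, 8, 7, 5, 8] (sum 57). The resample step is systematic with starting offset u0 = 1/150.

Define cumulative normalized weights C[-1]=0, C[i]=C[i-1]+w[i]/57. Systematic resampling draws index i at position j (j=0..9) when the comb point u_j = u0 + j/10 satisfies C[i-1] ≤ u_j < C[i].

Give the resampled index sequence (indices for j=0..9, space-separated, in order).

0 1 3 3 5 5 6 7 8 9

C = [1/57, 8/57, 10/57, 1/3, 7/19, 29/57, 37/57, 44/57, 49/57, 1]
j=0: u_0=1/150 ∈ [0, 1/57) → index 0
j=1: u_1=8/75 ∈ [1/57, 8/57) → index 1
j=2: u_2=31/150 ∈ [10/57, 1/3) → index 3
j=3: u_3=23/75 ∈ [10/57, 1/3) → index 3
j=4: u_4=61/150 ∈ [7/19, 29/57) → index 5
j=5: u_5=38/75 ∈ [7/19, 29/57) → index 5
j=6: u_6=91/150 ∈ [29/57, 37/57) → index 6
j=7: u_7=53/75 ∈ [37/57, 44/57) → index 7
j=8: u_8=121/150 ∈ [44/57, 49/57) → index 8
j=9: u_9=68/75 ∈ [49/57, 1) → index 9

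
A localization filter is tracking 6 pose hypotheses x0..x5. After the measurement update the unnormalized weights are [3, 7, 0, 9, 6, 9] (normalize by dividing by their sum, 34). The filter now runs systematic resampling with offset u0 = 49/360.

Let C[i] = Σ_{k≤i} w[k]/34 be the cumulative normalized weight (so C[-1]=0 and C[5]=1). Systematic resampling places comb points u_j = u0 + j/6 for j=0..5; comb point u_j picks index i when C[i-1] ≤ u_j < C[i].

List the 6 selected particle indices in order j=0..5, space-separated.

C = [3/34, 5/17, 5/17, 19/34, 25/34, 1]
j=0: u_0=49/360 ∈ [3/34, 5/17) → index 1
j=1: u_1=109/360 ∈ [5/17, 19/34) → index 3
j=2: u_2=169/360 ∈ [5/17, 19/34) → index 3
j=3: u_3=229/360 ∈ [19/34, 25/34) → index 4
j=4: u_4=289/360 ∈ [25/34, 1) → index 5
j=5: u_5=349/360 ∈ [25/34, 1) → index 5

1 3 3 4 5 5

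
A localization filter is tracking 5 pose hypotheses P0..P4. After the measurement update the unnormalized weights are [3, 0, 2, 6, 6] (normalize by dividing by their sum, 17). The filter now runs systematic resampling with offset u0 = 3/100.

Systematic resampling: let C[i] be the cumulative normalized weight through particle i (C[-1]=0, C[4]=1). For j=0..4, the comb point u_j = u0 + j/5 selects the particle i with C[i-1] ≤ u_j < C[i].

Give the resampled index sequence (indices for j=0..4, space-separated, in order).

0 2 3 3 4

C = [3/17, 3/17, 5/17, 11/17, 1]
j=0: u_0=3/100 ∈ [0, 3/17) → index 0
j=1: u_1=23/100 ∈ [3/17, 5/17) → index 2
j=2: u_2=43/100 ∈ [5/17, 11/17) → index 3
j=3: u_3=63/100 ∈ [5/17, 11/17) → index 3
j=4: u_4=83/100 ∈ [11/17, 1) → index 4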